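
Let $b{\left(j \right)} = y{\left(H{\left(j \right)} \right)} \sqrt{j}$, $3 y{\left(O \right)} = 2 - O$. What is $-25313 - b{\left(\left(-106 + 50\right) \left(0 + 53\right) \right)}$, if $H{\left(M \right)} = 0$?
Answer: $-25313 - \frac{4 i \sqrt{742}}{3} \approx -25313.0 - 36.32 i$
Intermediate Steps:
$y{\left(O \right)} = \frac{2}{3} - \frac{O}{3}$ ($y{\left(O \right)} = \frac{2 - O}{3} = \frac{2}{3} - \frac{O}{3}$)
$b{\left(j \right)} = \frac{2 \sqrt{j}}{3}$ ($b{\left(j \right)} = \left(\frac{2}{3} - 0\right) \sqrt{j} = \left(\frac{2}{3} + 0\right) \sqrt{j} = \frac{2 \sqrt{j}}{3}$)
$-25313 - b{\left(\left(-106 + 50\right) \left(0 + 53\right) \right)} = -25313 - \frac{2 \sqrt{\left(-106 + 50\right) \left(0 + 53\right)}}{3} = -25313 - \frac{2 \sqrt{\left(-56\right) 53}}{3} = -25313 - \frac{2 \sqrt{-2968}}{3} = -25313 - \frac{2 \cdot 2 i \sqrt{742}}{3} = -25313 - \frac{4 i \sqrt{742}}{3}$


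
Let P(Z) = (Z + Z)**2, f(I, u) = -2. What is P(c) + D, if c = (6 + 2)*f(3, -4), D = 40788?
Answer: 41812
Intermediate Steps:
c = -16 (c = (6 + 2)*(-2) = 8*(-2) = -16)
P(Z) = 4*Z**2 (P(Z) = (2*Z)**2 = 4*Z**2)
P(c) + D = 4*(-16)**2 + 40788 = 4*256 + 40788 = 1024 + 40788 = 41812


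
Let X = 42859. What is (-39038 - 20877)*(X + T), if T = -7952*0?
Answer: -2567896985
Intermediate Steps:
T = 0
(-39038 - 20877)*(X + T) = (-39038 - 20877)*(42859 + 0) = -59915*42859 = -2567896985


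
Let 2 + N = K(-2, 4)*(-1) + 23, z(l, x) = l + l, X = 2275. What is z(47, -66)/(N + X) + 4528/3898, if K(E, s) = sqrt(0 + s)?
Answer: 2688411/2235503 ≈ 1.2026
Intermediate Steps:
z(l, x) = 2*l
K(E, s) = sqrt(s)
N = 19 (N = -2 + (sqrt(4)*(-1) + 23) = -2 + (2*(-1) + 23) = -2 + (-2 + 23) = -2 + 21 = 19)
z(47, -66)/(N + X) + 4528/3898 = (2*47)/(19 + 2275) + 4528/3898 = 94/2294 + 4528*(1/3898) = 94*(1/2294) + 2264/1949 = 47/1147 + 2264/1949 = 2688411/2235503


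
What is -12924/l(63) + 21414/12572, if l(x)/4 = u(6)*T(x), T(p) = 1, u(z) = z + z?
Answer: -3363597/12572 ≈ -267.55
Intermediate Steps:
u(z) = 2*z
l(x) = 48 (l(x) = 4*((2*6)*1) = 4*(12*1) = 4*12 = 48)
-12924/l(63) + 21414/12572 = -12924/48 + 21414/12572 = -12924*1/48 + 21414*(1/12572) = -1077/4 + 10707/6286 = -3363597/12572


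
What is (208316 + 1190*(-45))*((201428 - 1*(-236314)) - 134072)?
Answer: 46997791220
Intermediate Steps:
(208316 + 1190*(-45))*((201428 - 1*(-236314)) - 134072) = (208316 - 53550)*((201428 + 236314) - 134072) = 154766*(437742 - 134072) = 154766*303670 = 46997791220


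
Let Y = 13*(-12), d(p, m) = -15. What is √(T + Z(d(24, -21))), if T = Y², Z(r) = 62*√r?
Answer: √(24336 + 62*I*√15) ≈ 156.0 + 0.7696*I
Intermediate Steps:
Y = -156
T = 24336 (T = (-156)² = 24336)
√(T + Z(d(24, -21))) = √(24336 + 62*√(-15)) = √(24336 + 62*(I*√15)) = √(24336 + 62*I*√15)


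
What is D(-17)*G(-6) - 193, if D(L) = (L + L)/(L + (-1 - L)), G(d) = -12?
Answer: -601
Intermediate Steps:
D(L) = -2*L (D(L) = (2*L)/(-1) = (2*L)*(-1) = -2*L)
D(-17)*G(-6) - 193 = -2*(-17)*(-12) - 193 = 34*(-12) - 193 = -408 - 193 = -601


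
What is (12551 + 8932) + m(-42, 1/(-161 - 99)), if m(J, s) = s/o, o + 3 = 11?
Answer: 44684639/2080 ≈ 21483.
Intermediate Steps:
o = 8 (o = -3 + 11 = 8)
m(J, s) = s/8
(12551 + 8932) + m(-42, 1/(-161 - 99)) = (12551 + 8932) + 1/(8*(-161 - 99)) = 21483 + (⅛)/(-260) = 21483 + (⅛)*(-1/260) = 21483 - 1/2080 = 44684639/2080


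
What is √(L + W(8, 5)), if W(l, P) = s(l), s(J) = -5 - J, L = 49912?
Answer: √49899 ≈ 223.38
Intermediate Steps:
W(l, P) = -5 - l
√(L + W(8, 5)) = √(49912 + (-5 - 1*8)) = √(49912 + (-5 - 8)) = √(49912 - 13) = √49899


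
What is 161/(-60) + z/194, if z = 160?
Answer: -10817/5820 ≈ -1.8586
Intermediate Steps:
161/(-60) + z/194 = 161/(-60) + 160/194 = 161*(-1/60) + 160*(1/194) = -161/60 + 80/97 = -10817/5820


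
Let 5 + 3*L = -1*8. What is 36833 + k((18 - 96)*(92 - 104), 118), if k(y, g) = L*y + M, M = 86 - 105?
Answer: 32758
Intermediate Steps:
L = -13/3 (L = -5/3 + (-1*8)/3 = -5/3 + (⅓)*(-8) = -5/3 - 8/3 = -13/3 ≈ -4.3333)
M = -19
k(y, g) = -19 - 13*y/3 (k(y, g) = -13*y/3 - 19 = -19 - 13*y/3)
36833 + k((18 - 96)*(92 - 104), 118) = 36833 + (-19 - 13*(18 - 96)*(92 - 104)/3) = 36833 + (-19 - (-338)*(-12)) = 36833 + (-19 - 13/3*936) = 36833 + (-19 - 4056) = 36833 - 4075 = 32758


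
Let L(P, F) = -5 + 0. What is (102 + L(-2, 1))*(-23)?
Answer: -2231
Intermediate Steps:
L(P, F) = -5
(102 + L(-2, 1))*(-23) = (102 - 5)*(-23) = 97*(-23) = -2231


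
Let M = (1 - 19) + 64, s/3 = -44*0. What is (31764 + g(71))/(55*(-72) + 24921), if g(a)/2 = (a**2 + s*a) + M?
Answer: 41938/20961 ≈ 2.0008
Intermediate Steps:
s = 0 (s = 3*(-44*0) = 3*0 = 0)
M = 46 (M = -18 + 64 = 46)
g(a) = 92 + 2*a**2 (g(a) = 2*((a**2 + 0*a) + 46) = 2*((a**2 + 0) + 46) = 2*(a**2 + 46) = 2*(46 + a**2) = 92 + 2*a**2)
(31764 + g(71))/(55*(-72) + 24921) = (31764 + (92 + 2*71**2))/(55*(-72) + 24921) = (31764 + (92 + 2*5041))/(-3960 + 24921) = (31764 + (92 + 10082))/20961 = (31764 + 10174)*(1/20961) = 41938*(1/20961) = 41938/20961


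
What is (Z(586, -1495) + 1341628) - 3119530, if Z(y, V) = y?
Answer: -1777316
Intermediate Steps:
(Z(586, -1495) + 1341628) - 3119530 = (586 + 1341628) - 3119530 = 1342214 - 3119530 = -1777316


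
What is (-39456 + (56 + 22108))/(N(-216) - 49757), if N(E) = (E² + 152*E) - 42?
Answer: 17292/35975 ≈ 0.48067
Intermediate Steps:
N(E) = -42 + E² + 152*E
(-39456 + (56 + 22108))/(N(-216) - 49757) = (-39456 + (56 + 22108))/((-42 + (-216)² + 152*(-216)) - 49757) = (-39456 + 22164)/((-42 + 46656 - 32832) - 49757) = -17292/(13782 - 49757) = -17292/(-35975) = -17292*(-1/35975) = 17292/35975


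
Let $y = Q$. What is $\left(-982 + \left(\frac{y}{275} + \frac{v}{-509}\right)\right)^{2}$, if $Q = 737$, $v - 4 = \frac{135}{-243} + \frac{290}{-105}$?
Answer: $\frac{616377984013774096}{642682805625} \approx 9.5907 \cdot 10^{5}$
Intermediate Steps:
$v = \frac{43}{63}$ ($v = 4 + \left(\frac{135}{-243} + \frac{290}{-105}\right) = 4 + \left(135 \left(- \frac{1}{243}\right) + 290 \left(- \frac{1}{105}\right)\right) = 4 - \frac{209}{63} = \frac{43}{63} \approx 0.68254$)
$y = 737$
$\left(-982 + \left(\frac{y}{275} + \frac{v}{-509}\right)\right)^{2} = \left(-982 + \left(\frac{737}{275} + \frac{43}{63 \left(-509\right)}\right)\right)^{2} = \left(-982 + \left(737 \cdot \frac{1}{275} + \frac{43}{63} \left(- \frac{1}{509}\right)\right)\right)^{2} = \left(-982 + \left(\frac{67}{25} - \frac{43}{32067}\right)\right)^{2} = \left(-982 + \frac{2147414}{801675}\right)^{2} = \left(- \frac{785097436}{801675}\right)^{2} = \frac{616377984013774096}{642682805625}$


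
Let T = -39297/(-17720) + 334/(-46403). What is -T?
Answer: -1817580211/822261160 ≈ -2.2105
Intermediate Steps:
T = 1817580211/822261160 (T = -39297*(-1/17720) + 334*(-1/46403) = 39297/17720 - 334/46403 = 1817580211/822261160 ≈ 2.2105)
-T = -1*1817580211/822261160 = -1817580211/822261160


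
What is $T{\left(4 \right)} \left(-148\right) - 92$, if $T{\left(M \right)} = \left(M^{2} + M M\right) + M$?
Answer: $-5420$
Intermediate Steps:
$T{\left(M \right)} = M + 2 M^{2}$ ($T{\left(M \right)} = \left(M^{2} + M^{2}\right) + M = 2 M^{2} + M = M + 2 M^{2}$)
$T{\left(4 \right)} \left(-148\right) - 92 = 4 \left(1 + 2 \cdot 4\right) \left(-148\right) - 92 = 4 \left(1 + 8\right) \left(-148\right) - 92 = 4 \cdot 9 \left(-148\right) - 92 = 36 \left(-148\right) - 92 = -5328 - 92 = -5420$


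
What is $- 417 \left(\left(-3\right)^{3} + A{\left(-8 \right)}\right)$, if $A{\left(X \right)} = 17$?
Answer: $4170$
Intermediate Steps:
$- 417 \left(\left(-3\right)^{3} + A{\left(-8 \right)}\right) = - 417 \left(\left(-3\right)^{3} + 17\right) = - 417 \left(-27 + 17\right) = \left(-417\right) \left(-10\right) = 4170$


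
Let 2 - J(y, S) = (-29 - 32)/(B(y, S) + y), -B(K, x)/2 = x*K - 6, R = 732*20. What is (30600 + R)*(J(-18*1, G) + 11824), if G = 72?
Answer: 230589011380/431 ≈ 5.3501e+8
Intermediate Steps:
R = 14640
B(K, x) = 12 - 2*K*x (B(K, x) = -2*(x*K - 6) = -2*(K*x - 6) = -2*(-6 + K*x) = 12 - 2*K*x)
J(y, S) = 2 + 61/(12 + y - 2*S*y) (J(y, S) = 2 - (-29 - 32)/((12 - 2*y*S) + y) = 2 - (-61)/((12 - 2*S*y) + y) = 2 - (-61)/(12 + y - 2*S*y) = 2 + 61/(12 + y - 2*S*y))
(30600 + R)*(J(-18*1, G) + 11824) = (30600 + 14640)*((85 + 2*(-18*1) - 4*72*(-18*1))/(12 - 18*1 - 2*72*(-18*1)) + 11824) = 45240*((85 + 2*(-18) - 4*72*(-18))/(12 - 18 - 2*72*(-18)) + 11824) = 45240*((85 - 36 + 5184)/(12 - 18 + 2592) + 11824) = 45240*(5233/2586 + 11824) = 45240*(30582097/2586) = 230589011380/431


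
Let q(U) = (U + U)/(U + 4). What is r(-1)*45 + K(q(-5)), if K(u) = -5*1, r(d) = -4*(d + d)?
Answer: 355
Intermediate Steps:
r(d) = -8*d
q(U) = 2*U/(4 + U) (q(U) = (2*U)/(4 + U) = 2*U/(4 + U))
K(u) = -5
r(-1)*45 + K(q(-5)) = -8*(-1)*45 - 5 = 8*45 - 5 = 360 - 5 = 355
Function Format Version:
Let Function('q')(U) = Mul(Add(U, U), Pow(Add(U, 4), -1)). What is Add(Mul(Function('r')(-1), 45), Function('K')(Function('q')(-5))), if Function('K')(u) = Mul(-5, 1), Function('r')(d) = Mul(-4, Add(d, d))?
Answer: 355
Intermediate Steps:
Function('r')(d) = Mul(-8, d) (Function('r')(d) = Mul(-4, Mul(2, d)) = Mul(-8, d))
Function('q')(U) = Mul(2, U, Pow(Add(4, U), -1)) (Function('q')(U) = Mul(Mul(2, U), Pow(Add(4, U), -1)) = Mul(2, U, Pow(Add(4, U), -1)))
Function('K')(u) = -5
Add(Mul(Function('r')(-1), 45), Function('K')(Function('q')(-5))) = Add(Mul(Mul(-8, -1), 45), -5) = Add(Mul(8, 45), -5) = Add(360, -5) = 355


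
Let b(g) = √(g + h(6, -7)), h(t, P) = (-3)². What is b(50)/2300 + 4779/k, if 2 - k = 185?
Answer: -1593/61 + √59/2300 ≈ -26.111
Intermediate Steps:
k = -183 (k = 2 - 1*185 = 2 - 185 = -183)
h(t, P) = 9
b(g) = √(9 + g) (b(g) = √(g + 9) = √(9 + g))
b(50)/2300 + 4779/k = √(9 + 50)/2300 + 4779/(-183) = √59*(1/2300) + 4779*(-1/183) = √59/2300 - 1593/61 = -1593/61 + √59/2300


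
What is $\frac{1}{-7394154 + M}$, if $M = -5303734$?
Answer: $- \frac{1}{12697888} \approx -7.8753 \cdot 10^{-8}$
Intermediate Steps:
$\frac{1}{-7394154 + M} = \frac{1}{-7394154 - 5303734} = \frac{1}{-12697888} = - \frac{1}{12697888}$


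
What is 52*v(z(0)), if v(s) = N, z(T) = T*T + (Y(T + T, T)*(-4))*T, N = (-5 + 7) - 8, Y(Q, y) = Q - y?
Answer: -312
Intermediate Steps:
N = -6 (N = 2 - 8 = -6)
z(T) = -3*T**2 (z(T) = T*T + (((T + T) - T)*(-4))*T = T**2 + ((2*T - T)*(-4))*T = T**2 + (T*(-4))*T = T**2 + (-4*T)*T = T**2 - 4*T**2 = -3*T**2)
v(s) = -6
52*v(z(0)) = 52*(-6) = -312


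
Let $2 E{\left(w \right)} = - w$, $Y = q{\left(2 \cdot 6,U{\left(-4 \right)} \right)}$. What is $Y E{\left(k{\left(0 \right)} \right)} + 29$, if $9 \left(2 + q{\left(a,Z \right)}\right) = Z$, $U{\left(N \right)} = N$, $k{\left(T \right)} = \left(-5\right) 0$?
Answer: $29$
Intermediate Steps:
$k{\left(T \right)} = 0$
$q{\left(a,Z \right)} = -2 + \frac{Z}{9}$
$Y = - \frac{22}{9}$ ($Y = -2 + \frac{1}{9} \left(-4\right) = -2 - \frac{4}{9} = - \frac{22}{9} \approx -2.4444$)
$E{\left(w \right)} = - \frac{w}{2}$ ($E{\left(w \right)} = \frac{\left(-1\right) w}{2} = - \frac{w}{2}$)
$Y E{\left(k{\left(0 \right)} \right)} + 29 = - \frac{22 \left(\left(- \frac{1}{2}\right) 0\right)}{9} + 29 = \left(- \frac{22}{9}\right) 0 + 29 = 0 + 29 = 29$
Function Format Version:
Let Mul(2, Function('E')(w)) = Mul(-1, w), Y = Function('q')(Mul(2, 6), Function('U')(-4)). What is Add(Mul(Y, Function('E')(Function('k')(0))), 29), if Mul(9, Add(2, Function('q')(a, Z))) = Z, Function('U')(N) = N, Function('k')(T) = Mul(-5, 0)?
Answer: 29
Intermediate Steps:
Function('k')(T) = 0
Function('q')(a, Z) = Add(-2, Mul(Rational(1, 9), Z))
Y = Rational(-22, 9) (Y = Add(-2, Mul(Rational(1, 9), -4)) = Add(-2, Rational(-4, 9)) = Rational(-22, 9) ≈ -2.4444)
Function('E')(w) = Mul(Rational(-1, 2), w) (Function('E')(w) = Mul(Rational(1, 2), Mul(-1, w)) = Mul(Rational(-1, 2), w))
Add(Mul(Y, Function('E')(Function('k')(0))), 29) = Add(Mul(Rational(-22, 9), Mul(Rational(-1, 2), 0)), 29) = Add(Mul(Rational(-22, 9), 0), 29) = Add(0, 29) = 29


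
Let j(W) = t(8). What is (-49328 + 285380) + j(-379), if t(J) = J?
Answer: 236060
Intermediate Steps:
j(W) = 8
(-49328 + 285380) + j(-379) = (-49328 + 285380) + 8 = 236052 + 8 = 236060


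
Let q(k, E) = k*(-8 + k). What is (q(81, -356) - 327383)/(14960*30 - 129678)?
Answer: -160735/159561 ≈ -1.0074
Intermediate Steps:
(q(81, -356) - 327383)/(14960*30 - 129678) = (81*(-8 + 81) - 327383)/(14960*30 - 129678) = (81*73 - 327383)/(448800 - 129678) = (5913 - 327383)/319122 = -321470*1/319122 = -160735/159561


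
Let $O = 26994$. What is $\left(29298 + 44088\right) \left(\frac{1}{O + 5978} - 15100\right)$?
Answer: $- \frac{18268608062907}{16486} \approx -1.1081 \cdot 10^{9}$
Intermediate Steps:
$\left(29298 + 44088\right) \left(\frac{1}{O + 5978} - 15100\right) = \left(29298 + 44088\right) \left(\frac{1}{26994 + 5978} - 15100\right) = 73386 \left(\frac{1}{32972} - 15100\right) = 73386 \left(- \frac{497877199}{32972}\right) = - \frac{18268608062907}{16486}$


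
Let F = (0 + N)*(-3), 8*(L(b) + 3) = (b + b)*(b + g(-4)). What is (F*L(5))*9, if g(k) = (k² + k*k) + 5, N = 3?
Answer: -8019/2 ≈ -4009.5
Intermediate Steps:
g(k) = 5 + 2*k² (g(k) = (k² + k²) + 5 = 2*k² + 5 = 5 + 2*k²)
L(b) = -3 + b*(37 + b)/4 (L(b) = -3 + ((b + b)*(b + (5 + 2*(-4)²)))/8 = -3 + ((2*b)*(b + (5 + 2*16)))/8 = -3 + ((2*b)*(b + (5 + 32)))/8 = -3 + ((2*b)*(b + 37))/8 = -3 + ((2*b)*(37 + b))/8 = -3 + (2*b*(37 + b))/8 = -3 + b*(37 + b)/4)
F = -9 (F = (0 + 3)*(-3) = 3*(-3) = -9)
(F*L(5))*9 = -9*(-3 + (¼)*5² + (37/4)*5)*9 = -9*(-3 + (¼)*25 + 185/4)*9 = -9*(-3 + 25/4 + 185/4)*9 = -9*99/2*9 = -891/2*9 = -8019/2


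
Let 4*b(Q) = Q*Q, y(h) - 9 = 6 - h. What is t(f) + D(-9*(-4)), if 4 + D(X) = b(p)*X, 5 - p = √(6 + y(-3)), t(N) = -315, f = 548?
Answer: 122 - 180*√6 ≈ -318.91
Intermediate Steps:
y(h) = 15 - h (y(h) = 9 + (6 - h) = 15 - h)
p = 5 - 2*√6 (p = 5 - √(6 + (15 - 1*(-3))) = 5 - √(6 + (15 + 3)) = 5 - √(6 + 18) = 5 - √24 = 5 - 2*√6 ≈ 0.10102)
b(Q) = Q²/4 (b(Q) = (Q*Q)/4 = Q²/4)
D(X) = -4 + X*(5 - 2*√6)²/4 (D(X) = -4 + ((5 - 2*√6)²/4)*X = -4 + X*(5 - 2*√6)²/4)
t(f) + D(-9*(-4)) = -315 + (-4 + (-9*(-4))*(5 - 2*√6)²/4) = -315 + (-4 + (¼)*36*(5 - 2*√6)²) = -315 + (-4 + 9*(5 - 2*√6)²) = -319 + 9*(5 - 2*√6)²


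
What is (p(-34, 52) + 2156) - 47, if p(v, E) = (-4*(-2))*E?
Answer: 2525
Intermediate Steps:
p(v, E) = 8*E
(p(-34, 52) + 2156) - 47 = (8*52 + 2156) - 47 = (416 + 2156) - 47 = 2572 - 47 = 2525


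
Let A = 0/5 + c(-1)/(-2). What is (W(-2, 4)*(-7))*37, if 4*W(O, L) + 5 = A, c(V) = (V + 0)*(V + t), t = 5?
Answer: 777/4 ≈ 194.25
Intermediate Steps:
c(V) = V*(5 + V) (c(V) = (V + 0)*(V + 5) = V*(5 + V))
A = 2 (A = 0/5 - (5 - 1)/(-2) = 0*(1/5) - 1*4*(-1/2) = 0 - 4*(-1/2) = 0 + 2 = 2)
W(O, L) = -3/4 (W(O, L) = -5/4 + (1/4)*2 = -5/4 + 1/2 = -3/4)
(W(-2, 4)*(-7))*37 = -3/4*(-7)*37 = (21/4)*37 = 777/4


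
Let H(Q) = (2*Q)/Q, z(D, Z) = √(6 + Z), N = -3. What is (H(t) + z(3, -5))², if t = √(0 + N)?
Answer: 9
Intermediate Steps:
t = I*√3 (t = √(0 - 3) = √(-3) = I*√3 ≈ 1.732*I)
H(Q) = 2
(H(t) + z(3, -5))² = (2 + √(6 - 5))² = (2 + √1)² = (2 + 1)² = 3² = 9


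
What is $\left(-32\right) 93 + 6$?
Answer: $-2970$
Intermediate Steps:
$\left(-32\right) 93 + 6 = -2976 + 6 = -2970$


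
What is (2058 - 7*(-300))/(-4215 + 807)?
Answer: -693/568 ≈ -1.2201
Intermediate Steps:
(2058 - 7*(-300))/(-4215 + 807) = (2058 + 2100)/(-3408) = 4158*(-1/3408) = -693/568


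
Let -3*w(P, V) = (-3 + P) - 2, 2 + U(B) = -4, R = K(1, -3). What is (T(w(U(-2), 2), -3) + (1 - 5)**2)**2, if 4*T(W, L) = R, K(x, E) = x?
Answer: 4225/16 ≈ 264.06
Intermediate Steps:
R = 1
U(B) = -6 (U(B) = -2 - 4 = -6)
w(P, V) = 5/3 - P/3 (w(P, V) = -((-3 + P) - 2)/3 = -(-5 + P)/3 = 5/3 - P/3)
T(W, L) = 1/4 (T(W, L) = (1/4)*1 = 1/4)
(T(w(U(-2), 2), -3) + (1 - 5)**2)**2 = (1/4 + (1 - 5)**2)**2 = (1/4 + (-4)**2)**2 = (1/4 + 16)**2 = (65/4)**2 = 4225/16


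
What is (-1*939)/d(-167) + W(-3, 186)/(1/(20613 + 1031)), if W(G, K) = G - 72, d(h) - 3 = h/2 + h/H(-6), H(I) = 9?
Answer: -2894326998/1783 ≈ -1.6233e+6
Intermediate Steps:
d(h) = 3 + 11*h/18 (d(h) = 3 + (h/2 + h/9) = 3 + 11*h/18)
W(G, K) = -72 + G
(-1*939)/d(-167) + W(-3, 186)/(1/(20613 + 1031)) = (-1*939)/(3 + (11/18)*(-167)) + (-72 - 3)/(1/(20613 + 1031)) = -939/(3 - 1837/18) - 75/(1/21644) = -939/(-1783/18) - 75/1/21644 = -939*(-18/1783) - 75*21644 = 16902/1783 - 1623300 = -2894326998/1783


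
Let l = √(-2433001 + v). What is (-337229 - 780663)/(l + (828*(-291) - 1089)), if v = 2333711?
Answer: 270571226004/58582008659 + 1117892*I*√99290/58582008659 ≈ 4.6187 + 0.006013*I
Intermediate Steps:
l = I*√99290 (l = √(-2433001 + 2333711) = √(-99290) = I*√99290 ≈ 315.1*I)
(-337229 - 780663)/(l + (828*(-291) - 1089)) = (-337229 - 780663)/(I*√99290 + (828*(-291) - 1089)) = -1117892/(I*√99290 + (-240948 - 1089)) = -1117892/(I*√99290 - 242037) = -1117892/(-242037 + I*√99290)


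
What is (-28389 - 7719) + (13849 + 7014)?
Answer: -15245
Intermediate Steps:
(-28389 - 7719) + (13849 + 7014) = -36108 + 20863 = -15245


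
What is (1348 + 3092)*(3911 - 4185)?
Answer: -1216560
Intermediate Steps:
(1348 + 3092)*(3911 - 4185) = 4440*(-274) = -1216560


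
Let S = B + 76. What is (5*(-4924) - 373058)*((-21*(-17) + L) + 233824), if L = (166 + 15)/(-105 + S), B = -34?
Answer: -5867031818516/63 ≈ -9.3127e+10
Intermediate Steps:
S = 42 (S = -34 + 76 = 42)
L = -181/63 (L = (166 + 15)/(-105 + 42) = 181/(-63) = 181*(-1/63) = -181/63 ≈ -2.8730)
(5*(-4924) - 373058)*((-21*(-17) + L) + 233824) = (5*(-4924) - 373058)*((-21*(-17) - 181/63) + 233824) = (-24620 - 373058)*((357 - 181/63) + 233824) = -397678*(22310/63 + 233824) = -397678*14753222/63 = -5867031818516/63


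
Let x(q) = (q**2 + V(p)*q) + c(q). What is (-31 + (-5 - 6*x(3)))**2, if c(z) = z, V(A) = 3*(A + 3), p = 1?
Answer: 104976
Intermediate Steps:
V(A) = 9 + 3*A (V(A) = 3*(3 + A) = 9 + 3*A)
x(q) = q**2 + 13*q (x(q) = (q**2 + (9 + 3*1)*q) + q = (q**2 + (9 + 3)*q) + q = (q**2 + 12*q) + q = q**2 + 13*q)
(-31 + (-5 - 6*x(3)))**2 = (-31 + (-5 - 18*(13 + 3)))**2 = (-31 + (-5 - 18*16))**2 = (-31 + (-5 - 6*48))**2 = (-31 + (-5 - 288))**2 = (-31 - 293)**2 = (-324)**2 = 104976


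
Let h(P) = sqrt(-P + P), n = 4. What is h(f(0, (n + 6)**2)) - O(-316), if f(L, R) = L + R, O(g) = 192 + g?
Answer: 124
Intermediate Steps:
h(P) = 0 (h(P) = sqrt(0) = 0)
h(f(0, (n + 6)**2)) - O(-316) = 0 - (192 - 316) = 0 - 1*(-124) = 0 + 124 = 124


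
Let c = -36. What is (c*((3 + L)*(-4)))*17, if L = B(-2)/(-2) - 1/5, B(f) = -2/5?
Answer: 7344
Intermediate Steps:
B(f) = -⅖ (B(f) = -2*⅕ = -⅖)
L = 0 (L = -⅖/(-2) - 1/5 = -⅖*(-½) - 1*⅕ = ⅕ - ⅕ = 0)
(c*((3 + L)*(-4)))*17 = -36*(3 + 0)*(-4)*17 = -108*(-4)*17 = -36*(-12)*17 = 432*17 = 7344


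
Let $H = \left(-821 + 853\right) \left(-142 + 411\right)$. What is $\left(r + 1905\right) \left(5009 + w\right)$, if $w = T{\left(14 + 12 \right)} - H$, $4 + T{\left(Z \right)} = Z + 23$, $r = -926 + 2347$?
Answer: $-11820604$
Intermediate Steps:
$r = 1421$
$T{\left(Z \right)} = 19 + Z$ ($T{\left(Z \right)} = -4 + \left(Z + 23\right) = -4 + \left(23 + Z\right) = 19 + Z$)
$H = 8608$ ($H = 32 \cdot 269 = 8608$)
$w = -8563$ ($w = \left(19 + \left(14 + 12\right)\right) - 8608 = \left(19 + 26\right) - 8608 = 45 - 8608 = -8563$)
$\left(r + 1905\right) \left(5009 + w\right) = \left(1421 + 1905\right) \left(5009 - 8563\right) = 3326 \left(-3554\right) = -11820604$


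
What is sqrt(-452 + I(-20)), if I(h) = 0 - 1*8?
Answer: 2*I*sqrt(115) ≈ 21.448*I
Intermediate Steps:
I(h) = -8 (I(h) = 0 - 8 = -8)
sqrt(-452 + I(-20)) = sqrt(-452 - 8) = sqrt(-460) = 2*I*sqrt(115)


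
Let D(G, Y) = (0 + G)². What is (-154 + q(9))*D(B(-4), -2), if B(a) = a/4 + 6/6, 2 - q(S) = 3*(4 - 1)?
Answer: 0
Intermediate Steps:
q(S) = -7 (q(S) = 2 - 3*(4 - 1) = 2 - 3*3 = 2 - 1*9 = 2 - 9 = -7)
B(a) = 1 + a/4 (B(a) = a*(¼) + 6*(⅙) = a/4 + 1 = 1 + a/4)
D(G, Y) = G²
(-154 + q(9))*D(B(-4), -2) = (-154 - 7)*(1 + (¼)*(-4))² = -161*(1 - 1)² = -161*0² = -161*0 = 0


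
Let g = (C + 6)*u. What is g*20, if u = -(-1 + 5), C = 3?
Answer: -720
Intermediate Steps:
u = -4 (u = -1*4 = -4)
g = -36 (g = (3 + 6)*(-4) = 9*(-4) = -36)
g*20 = -36*20 = -720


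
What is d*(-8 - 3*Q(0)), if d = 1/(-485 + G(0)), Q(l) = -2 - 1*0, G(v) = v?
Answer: 2/485 ≈ 0.0041237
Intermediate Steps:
Q(l) = -2 (Q(l) = -2 + 0 = -2)
d = -1/485 (d = 1/(-485 + 0) = 1/(-485) = -1/485 ≈ -0.0020619)
d*(-8 - 3*Q(0)) = -(-8 - 3*(-2))/485 = -(-8 + 6)/485 = -1/485*(-2) = 2/485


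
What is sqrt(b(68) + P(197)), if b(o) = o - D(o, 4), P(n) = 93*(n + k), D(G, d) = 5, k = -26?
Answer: 3*sqrt(1774) ≈ 126.36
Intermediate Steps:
P(n) = -2418 + 93*n (P(n) = 93*(n - 26) = 93*(-26 + n) = -2418 + 93*n)
b(o) = -5 + o (b(o) = o - 1*5 = o - 5 = -5 + o)
sqrt(b(68) + P(197)) = sqrt((-5 + 68) + (-2418 + 93*197)) = sqrt(63 + (-2418 + 18321)) = sqrt(63 + 15903) = sqrt(15966) = 3*sqrt(1774)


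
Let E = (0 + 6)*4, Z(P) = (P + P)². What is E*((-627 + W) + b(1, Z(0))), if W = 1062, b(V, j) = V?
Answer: 10464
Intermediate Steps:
Z(P) = 4*P² (Z(P) = (2*P)² = 4*P²)
E = 24 (E = 6*4 = 24)
E*((-627 + W) + b(1, Z(0))) = 24*((-627 + 1062) + 1) = 24*(435 + 1) = 24*436 = 10464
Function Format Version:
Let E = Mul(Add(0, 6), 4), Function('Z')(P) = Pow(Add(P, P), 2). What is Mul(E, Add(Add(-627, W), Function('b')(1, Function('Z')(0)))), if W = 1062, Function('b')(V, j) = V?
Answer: 10464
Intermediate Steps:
Function('Z')(P) = Mul(4, Pow(P, 2)) (Function('Z')(P) = Pow(Mul(2, P), 2) = Mul(4, Pow(P, 2)))
E = 24 (E = Mul(6, 4) = 24)
Mul(E, Add(Add(-627, W), Function('b')(1, Function('Z')(0)))) = Mul(24, Add(Add(-627, 1062), 1)) = Mul(24, Add(435, 1)) = Mul(24, 436) = 10464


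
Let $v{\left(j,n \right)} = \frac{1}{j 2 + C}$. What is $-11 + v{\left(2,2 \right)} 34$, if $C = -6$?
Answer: $-28$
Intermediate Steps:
$v{\left(j,n \right)} = \frac{1}{-6 + 2 j}$ ($v{\left(j,n \right)} = \frac{1}{j 2 - 6} = \frac{1}{2 j - 6} = \frac{1}{-6 + 2 j}$)
$-11 + v{\left(2,2 \right)} 34 = -11 + \frac{1}{2 \left(-3 + 2\right)} 34 = -11 + \frac{1}{2 \left(-1\right)} 34 = -11 + \frac{1}{2} \left(-1\right) 34 = -11 - 17 = -28$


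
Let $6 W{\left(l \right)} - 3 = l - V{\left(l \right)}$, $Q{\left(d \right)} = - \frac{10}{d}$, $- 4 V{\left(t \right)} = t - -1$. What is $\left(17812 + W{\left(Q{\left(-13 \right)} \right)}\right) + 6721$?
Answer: $\frac{2551505}{104} \approx 24534.0$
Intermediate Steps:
$V{\left(t \right)} = - \frac{1}{4} - \frac{t}{4}$ ($V{\left(t \right)} = - \frac{t - -1}{4} = - \frac{t + 1}{4} = - \frac{1 + t}{4} = - \frac{1}{4} - \frac{t}{4}$)
$W{\left(l \right)} = \frac{13}{24} + \frac{5 l}{24}$ ($W{\left(l \right)} = \frac{1}{2} + \frac{l - \left(- \frac{1}{4} - \frac{l}{4}\right)}{6} = \frac{1}{2} + \frac{l + \left(\frac{1}{4} + \frac{l}{4}\right)}{6} = \frac{1}{2} + \frac{\frac{1}{4} + \frac{5 l}{4}}{6} = \frac{1}{2} + \left(\frac{1}{24} + \frac{5 l}{24}\right) = \frac{13}{24} + \frac{5 l}{24}$)
$\left(17812 + W{\left(Q{\left(-13 \right)} \right)}\right) + 6721 = \left(17812 + \left(\frac{13}{24} + \frac{5 \left(- \frac{10}{-13}\right)}{24}\right)\right) + 6721 = \left(17812 + \left(\frac{13}{24} + \frac{5 \left(\left(-10\right) \left(- \frac{1}{13}\right)\right)}{24}\right)\right) + 6721 = \left(17812 + \left(\frac{13}{24} + \frac{5}{24} \cdot \frac{10}{13}\right)\right) + 6721 = \left(17812 + \left(\frac{13}{24} + \frac{25}{156}\right)\right) + 6721 = \left(17812 + \frac{73}{104}\right) + 6721 = \frac{1852521}{104} + 6721 = \frac{2551505}{104}$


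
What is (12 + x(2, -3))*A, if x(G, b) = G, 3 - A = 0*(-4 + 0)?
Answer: 42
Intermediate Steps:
A = 3 (A = 3 - 0*(-4 + 0) = 3 - 0*(-4) = 3 - 1*0 = 3 + 0 = 3)
(12 + x(2, -3))*A = (12 + 2)*3 = 14*3 = 42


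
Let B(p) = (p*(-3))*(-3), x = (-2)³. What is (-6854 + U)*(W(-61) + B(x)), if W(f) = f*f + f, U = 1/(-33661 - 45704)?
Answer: -50045029412/2035 ≈ -2.4592e+7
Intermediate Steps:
U = -1/79365 (U = 1/(-79365) = -1/79365 ≈ -1.2600e-5)
x = -8
W(f) = f + f² (W(f) = f² + f = f + f²)
B(p) = 9*p (B(p) = -3*p*(-3) = 9*p)
(-6854 + U)*(W(-61) + B(x)) = (-6854 - 1/79365)*(-61*(1 - 61) + 9*(-8)) = -543967711*(-61*(-60) - 72)/79365 = -543967711*(3660 - 72)/79365 = -543967711/79365*3588 = -50045029412/2035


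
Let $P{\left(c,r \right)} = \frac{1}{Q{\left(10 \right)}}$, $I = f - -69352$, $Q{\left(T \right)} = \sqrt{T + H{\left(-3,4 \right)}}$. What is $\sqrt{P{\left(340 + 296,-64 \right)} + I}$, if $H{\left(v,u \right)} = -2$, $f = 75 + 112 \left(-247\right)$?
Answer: $\frac{\sqrt{167052 + \sqrt{2}}}{2} \approx 204.36$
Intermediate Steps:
$f = -27589$ ($f = 75 - 27664 = -27589$)
$Q{\left(T \right)} = \sqrt{-2 + T}$ ($Q{\left(T \right)} = \sqrt{T - 2} = \sqrt{-2 + T}$)
$I = 41763$ ($I = -27589 - -69352 = -27589 + 69352 = 41763$)
$P{\left(c,r \right)} = \frac{\sqrt{2}}{4}$ ($P{\left(c,r \right)} = \frac{1}{\sqrt{-2 + 10}} = \frac{1}{\sqrt{8}} = \frac{1}{2 \sqrt{2}} = \frac{\sqrt{2}}{4}$)
$\sqrt{P{\left(340 + 296,-64 \right)} + I} = \sqrt{\frac{\sqrt{2}}{4} + 41763} = \sqrt{41763 + \frac{\sqrt{2}}{4}}$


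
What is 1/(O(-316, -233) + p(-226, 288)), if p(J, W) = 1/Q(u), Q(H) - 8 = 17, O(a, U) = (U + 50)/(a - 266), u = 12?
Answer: 4850/1719 ≈ 2.8214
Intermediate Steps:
O(a, U) = (50 + U)/(-266 + a)
Q(H) = 25 (Q(H) = 8 + 17 = 25)
p(J, W) = 1/25
1/(O(-316, -233) + p(-226, 288)) = 1/((50 - 233)/(-266 - 316) + 1/25) = 1/(-183/(-582) + 1/25) = 1/(-1/582*(-183) + 1/25) = 1/(61/194 + 1/25) = 1/(1719/4850) = 4850/1719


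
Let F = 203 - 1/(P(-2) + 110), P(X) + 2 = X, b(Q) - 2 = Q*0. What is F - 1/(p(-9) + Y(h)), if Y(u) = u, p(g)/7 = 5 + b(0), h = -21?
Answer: 301185/1484 ≈ 202.95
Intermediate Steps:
b(Q) = 2 (b(Q) = 2 + Q*0 = 2 + 0 = 2)
P(X) = -2 + X
p(g) = 49 (p(g) = 7*(5 + 2) = 7*7 = 49)
F = 21517/106 (F = 203 - 1/((-2 - 2) + 110) = 203 - 1/(-4 + 110) = 203 - 1/106 = 21517/106 ≈ 202.99)
F - 1/(p(-9) + Y(h)) = 21517/106 - 1/(49 - 21) = 21517/106 - 1/28 = 301185/1484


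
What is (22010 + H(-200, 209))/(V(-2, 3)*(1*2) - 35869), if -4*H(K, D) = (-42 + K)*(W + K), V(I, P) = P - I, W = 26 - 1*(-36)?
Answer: -13661/35859 ≈ -0.38096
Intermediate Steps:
W = 62 (W = 26 + 36 = 62)
H(K, D) = -(-42 + K)*(62 + K)/4
(22010 + H(-200, 209))/(V(-2, 3)*(1*2) - 35869) = (22010 + (651 - 5*(-200) - 1/4*(-200)**2))/((3 - 1*(-2))*(1*2) - 35869) = (22010 + (651 + 1000 - 1/4*40000))/((3 + 2)*2 - 35869) = (22010 + (651 + 1000 - 10000))/(5*2 - 35869) = (22010 - 8349)/(10 - 35869) = 13661/(-35859) = 13661*(-1/35859) = -13661/35859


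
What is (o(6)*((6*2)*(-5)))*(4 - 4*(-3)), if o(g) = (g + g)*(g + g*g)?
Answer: -483840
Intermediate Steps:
o(g) = 2*g*(g + g²) (o(g) = (2*g)*(g + g²) = 2*g*(g + g²))
(o(6)*((6*2)*(-5)))*(4 - 4*(-3)) = ((2*6²*(1 + 6))*((6*2)*(-5)))*(4 - 4*(-3)) = ((2*36*7)*(12*(-5)))*(4 + 12) = (504*(-60))*16 = -30240*16 = -483840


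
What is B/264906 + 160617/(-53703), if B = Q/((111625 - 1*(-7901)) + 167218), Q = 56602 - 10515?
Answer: -451870294161901/151084849861296 ≈ -2.9908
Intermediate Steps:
Q = 46087
B = 46087/286744 (B = 46087/((111625 - 1*(-7901)) + 167218) = 46087/((111625 + 7901) + 167218) = 46087/(119526 + 167218) = 46087/286744 ≈ 0.16073)
B/264906 + 160617/(-53703) = (46087/286744)/264906 + 160617/(-53703) = (46087/286744)*(1/264906) + 160617*(-1/53703) = 46087/75960206064 - 53539/17901 = -451870294161901/151084849861296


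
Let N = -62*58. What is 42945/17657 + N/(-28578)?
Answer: 645388391/252300873 ≈ 2.5580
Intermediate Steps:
N = -3596
42945/17657 + N/(-28578) = 42945/17657 - 3596/(-28578) = 42945*(1/17657) - 3596*(-1/28578) = 42945/17657 + 1798/14289 = 645388391/252300873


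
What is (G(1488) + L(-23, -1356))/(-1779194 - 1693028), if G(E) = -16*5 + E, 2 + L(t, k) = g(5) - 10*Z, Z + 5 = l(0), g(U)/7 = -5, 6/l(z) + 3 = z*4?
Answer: -1441/3472222 ≈ -0.00041501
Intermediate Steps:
l(z) = 6/(-3 + 4*z) (l(z) = 6/(-3 + z*4) = 6/(-3 + 4*z))
g(U) = -35 (g(U) = 7*(-5) = -35)
Z = -7 (Z = -5 + 6/(-3 + 4*0) = -5 + 6/(-3 + 0) = -5 + 6/(-3) = -5 + 6*(-⅓) = -5 - 2 = -7)
L(t, k) = 33 (L(t, k) = -2 + (-35 - 10*(-7)) = -2 + (-35 + 70) = -2 + 35 = 33)
G(E) = -80 + E
(G(1488) + L(-23, -1356))/(-1779194 - 1693028) = ((-80 + 1488) + 33)/(-1779194 - 1693028) = (1408 + 33)/(-3472222) = 1441*(-1/3472222) = -1441/3472222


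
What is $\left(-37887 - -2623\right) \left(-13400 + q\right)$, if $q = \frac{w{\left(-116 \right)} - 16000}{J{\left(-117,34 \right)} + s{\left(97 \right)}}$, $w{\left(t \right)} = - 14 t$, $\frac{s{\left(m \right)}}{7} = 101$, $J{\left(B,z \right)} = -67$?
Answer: $\frac{2366648588}{5} \approx 4.7333 \cdot 10^{8}$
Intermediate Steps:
$s{\left(m \right)} = 707$ ($s{\left(m \right)} = 7 \cdot 101 = 707$)
$q = - \frac{1797}{80}$ ($q = \frac{\left(-14\right) \left(-116\right) - 16000}{-67 + 707} = \frac{1624 - 16000}{640} = \left(-14376\right) \frac{1}{640} = - \frac{1797}{80} \approx -22.462$)
$\left(-37887 - -2623\right) \left(-13400 + q\right) = \left(-37887 - -2623\right) \left(-13400 - \frac{1797}{80}\right) = \left(-37887 + \left(-42 + 2665\right)\right) \left(- \frac{1073797}{80}\right) = \left(-37887 + 2623\right) \left(- \frac{1073797}{80}\right) = \left(-35264\right) \left(- \frac{1073797}{80}\right) = \frac{2366648588}{5}$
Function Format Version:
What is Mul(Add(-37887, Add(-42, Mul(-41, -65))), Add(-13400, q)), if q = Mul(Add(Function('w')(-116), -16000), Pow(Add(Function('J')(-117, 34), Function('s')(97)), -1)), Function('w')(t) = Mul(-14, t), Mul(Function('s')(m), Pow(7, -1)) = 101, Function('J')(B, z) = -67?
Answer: Rational(2366648588, 5) ≈ 4.7333e+8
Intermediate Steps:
Function('s')(m) = 707 (Function('s')(m) = Mul(7, 101) = 707)
q = Rational(-1797, 80) (q = Mul(Add(Mul(-14, -116), -16000), Pow(Add(-67, 707), -1)) = Mul(Add(1624, -16000), Pow(640, -1)) = Mul(-14376, Rational(1, 640)) = Rational(-1797, 80) ≈ -22.462)
Mul(Add(-37887, Add(-42, Mul(-41, -65))), Add(-13400, q)) = Mul(Add(-37887, Add(-42, Mul(-41, -65))), Add(-13400, Rational(-1797, 80))) = Mul(Add(-37887, Add(-42, 2665)), Rational(-1073797, 80)) = Mul(Add(-37887, 2623), Rational(-1073797, 80)) = Mul(-35264, Rational(-1073797, 80)) = Rational(2366648588, 5)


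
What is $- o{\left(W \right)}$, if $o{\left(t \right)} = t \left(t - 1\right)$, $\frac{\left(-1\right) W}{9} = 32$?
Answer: $-83232$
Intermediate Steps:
$W = -288$ ($W = \left(-9\right) 32 = -288$)
$o{\left(t \right)} = t \left(-1 + t\right)$
$- o{\left(W \right)} = - \left(-288\right) \left(-1 - 288\right) = - \left(-288\right) \left(-289\right) = \left(-1\right) 83232 = -83232$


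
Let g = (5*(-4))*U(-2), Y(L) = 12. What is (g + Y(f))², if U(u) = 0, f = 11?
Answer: 144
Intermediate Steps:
g = 0 (g = (5*(-4))*0 = -20*0 = 0)
(g + Y(f))² = (0 + 12)² = 12² = 144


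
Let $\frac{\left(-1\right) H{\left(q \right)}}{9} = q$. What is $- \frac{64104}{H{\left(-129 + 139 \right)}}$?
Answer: $\frac{10684}{15} \approx 712.27$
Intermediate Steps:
$H{\left(q \right)} = - 9 q$
$- \frac{64104}{H{\left(-129 + 139 \right)}} = - \frac{64104}{\left(-9\right) \left(-129 + 139\right)} = - \frac{64104}{\left(-9\right) 10} = - \frac{64104}{-90} = \left(-64104\right) \left(- \frac{1}{90}\right) = \frac{10684}{15}$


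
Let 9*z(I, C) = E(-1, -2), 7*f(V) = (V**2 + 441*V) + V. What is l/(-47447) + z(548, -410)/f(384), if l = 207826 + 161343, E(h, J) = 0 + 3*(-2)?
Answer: -25091726039/3224877696 ≈ -7.7807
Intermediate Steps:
E(h, J) = -6 (E(h, J) = 0 - 6 = -6)
l = 369169
f(V) = V**2/7 + 442*V/7 (f(V) = ((V**2 + 441*V) + V)/7 = (V**2 + 442*V)/7 = V**2/7 + 442*V/7)
z(I, C) = -2/3 (z(I, C) = (1/9)*(-6) = -2/3)
l/(-47447) + z(548, -410)/f(384) = 369169/(-47447) - 2*7/(384*(442 + 384))/3 = 369169*(-1/47447) - 2/(3*((1/7)*384*826)) = -369169/47447 - 2/3/45312 = -369169/47447 - 2/3*1/45312 = -369169/47447 - 1/67968 = -25091726039/3224877696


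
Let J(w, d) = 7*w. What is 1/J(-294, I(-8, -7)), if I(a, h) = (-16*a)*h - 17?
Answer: -1/2058 ≈ -0.00048591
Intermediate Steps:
I(a, h) = -17 - 16*a*h (I(a, h) = -16*a*h - 17 = -17 - 16*a*h)
1/J(-294, I(-8, -7)) = 1/(7*(-294)) = 1/(-2058) = -1/2058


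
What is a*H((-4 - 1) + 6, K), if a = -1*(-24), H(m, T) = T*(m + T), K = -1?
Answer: 0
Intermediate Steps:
H(m, T) = T*(T + m)
a = 24
a*H((-4 - 1) + 6, K) = 24*(-(-1 + ((-4 - 1) + 6))) = 24*(-(-1 + (-5 + 6))) = 24*(-(-1 + 1)) = 24*(-1*0) = 24*0 = 0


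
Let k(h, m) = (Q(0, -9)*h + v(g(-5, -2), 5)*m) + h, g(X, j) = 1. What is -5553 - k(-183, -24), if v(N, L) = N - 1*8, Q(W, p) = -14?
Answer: -8100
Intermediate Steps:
v(N, L) = -8 + N (v(N, L) = N - 8 = -8 + N)
k(h, m) = -13*h - 7*m (k(h, m) = (-14*h + (-8 + 1)*m) + h = (-14*h - 7*m) + h = -13*h - 7*m)
-5553 - k(-183, -24) = -5553 - (-13*(-183) - 7*(-24)) = -5553 - (2379 + 168) = -5553 - 1*2547 = -5553 - 2547 = -8100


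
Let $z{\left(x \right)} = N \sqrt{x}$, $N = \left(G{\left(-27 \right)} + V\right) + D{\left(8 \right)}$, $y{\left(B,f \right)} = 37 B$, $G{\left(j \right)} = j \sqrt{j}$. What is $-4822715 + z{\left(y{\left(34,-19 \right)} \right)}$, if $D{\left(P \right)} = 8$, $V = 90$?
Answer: $-4822715 + \sqrt{1258} \left(98 - 81 i \sqrt{3}\right) \approx -4.8192 \cdot 10^{6} - 4976.1 i$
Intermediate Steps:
$G{\left(j \right)} = j^{\frac{3}{2}}$
$N = 98 - 81 i \sqrt{3}$ ($N = \left(\left(-27\right)^{\frac{3}{2}} + 90\right) + 8 = \left(- 81 i \sqrt{3} + 90\right) + 8 = \left(90 - 81 i \sqrt{3}\right) + 8 = 98 - 81 i \sqrt{3} \approx 98.0 - 140.3 i$)
$z{\left(x \right)} = \sqrt{x} \left(98 - 81 i \sqrt{3}\right)$ ($z{\left(x \right)} = \left(98 - 81 i \sqrt{3}\right) \sqrt{x} = \sqrt{x} \left(98 - 81 i \sqrt{3}\right)$)
$-4822715 + z{\left(y{\left(34,-19 \right)} \right)} = -4822715 + \sqrt{37 \cdot 34} \left(98 - 81 i \sqrt{3}\right) = -4822715 + \sqrt{1258} \left(98 - 81 i \sqrt{3}\right)$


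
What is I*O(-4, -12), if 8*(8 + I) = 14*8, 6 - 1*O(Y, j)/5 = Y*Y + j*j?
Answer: -4620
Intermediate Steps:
O(Y, j) = 30 - 5*Y**2 - 5*j**2 (O(Y, j) = 30 - 5*(Y*Y + j*j) = 30 - 5*(Y**2 + j**2) = 30 + (-5*Y**2 - 5*j**2) = 30 - 5*Y**2 - 5*j**2)
I = 6 (I = -8 + (14*8)/8 = -8 + (1/8)*112 = -8 + 14 = 6)
I*O(-4, -12) = 6*(30 - 5*(-4)**2 - 5*(-12)**2) = 6*(30 - 5*16 - 5*144) = 6*(30 - 80 - 720) = 6*(-770) = -4620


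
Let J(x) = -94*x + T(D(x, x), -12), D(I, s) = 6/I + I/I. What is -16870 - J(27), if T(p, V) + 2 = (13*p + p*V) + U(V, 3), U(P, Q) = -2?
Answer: -128963/9 ≈ -14329.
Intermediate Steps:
D(I, s) = 1 + 6/I (D(I, s) = 6/I + 1 = 1 + 6/I)
T(p, V) = -4 + 13*p + V*p (T(p, V) = -2 + ((13*p + p*V) - 2) = -2 + ((13*p + V*p) - 2) = -2 + (-2 + 13*p + V*p) = -4 + 13*p + V*p)
J(x) = -4 - 94*x + (6 + x)/x (J(x) = -94*x + (-4 + 13*((6 + x)/x) - 12*(6 + x)/x) = -94*x + (-4 + 13*(6 + x)/x - 12*(6 + x)/x) = -94*x + (-4 + (6 + x)/x) = -4 - 94*x + (6 + x)/x)
-16870 - J(27) = -16870 - (-3 - 94*27 + 6/27) = -16870 - (-3 - 2538 + 6*(1/27)) = -16870 - (-3 - 2538 + 2/9) = -16870 - 1*(-22867/9) = -16870 + 22867/9 = -128963/9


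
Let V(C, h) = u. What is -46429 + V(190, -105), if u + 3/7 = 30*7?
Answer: -323536/7 ≈ -46219.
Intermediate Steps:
u = 1467/7 (u = -3/7 + 30*7 = -3/7 + 210 = 1467/7 ≈ 209.57)
V(C, h) = 1467/7
-46429 + V(190, -105) = -46429 + 1467/7 = -323536/7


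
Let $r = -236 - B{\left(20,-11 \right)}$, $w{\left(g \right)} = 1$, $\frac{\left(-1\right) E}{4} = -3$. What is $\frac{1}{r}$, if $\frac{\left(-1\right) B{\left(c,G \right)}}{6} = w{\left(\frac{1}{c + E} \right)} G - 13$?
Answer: $- \frac{1}{380} \approx -0.0026316$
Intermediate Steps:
$E = 12$ ($E = \left(-4\right) \left(-3\right) = 12$)
$B{\left(c,G \right)} = 78 - 6 G$ ($B{\left(c,G \right)} = - 6 \left(1 G - 13\right) = - 6 \left(G - 13\right) = - 6 \left(-13 + G\right) = 78 - 6 G$)
$r = -380$ ($r = -236 - \left(78 - -66\right) = -236 - \left(78 + 66\right) = -236 - 144 = -380$)
$\frac{1}{r} = \frac{1}{-380} = - \frac{1}{380}$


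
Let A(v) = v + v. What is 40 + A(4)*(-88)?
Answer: -664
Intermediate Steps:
A(v) = 2*v
40 + A(4)*(-88) = 40 + (2*4)*(-88) = 40 + 8*(-88) = 40 - 704 = -664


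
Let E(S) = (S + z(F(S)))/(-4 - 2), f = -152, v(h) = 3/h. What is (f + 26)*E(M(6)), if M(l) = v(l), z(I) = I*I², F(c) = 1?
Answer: 63/2 ≈ 31.500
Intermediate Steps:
z(I) = I³
M(l) = 3/l
E(S) = -⅙ - S/6 (E(S) = (S + 1³)/(-4 - 2) = (S + 1)/(-6) = (1 + S)*(-⅙) = -⅙ - S/6)
(f + 26)*E(M(6)) = (-152 + 26)*(-⅙ - 1/(2*6)) = -126*(-⅙ - 1/(2*6)) = -126*(-⅙ - ⅙*½) = -126*(-⅙ - 1/12) = -126*(-¼) = 63/2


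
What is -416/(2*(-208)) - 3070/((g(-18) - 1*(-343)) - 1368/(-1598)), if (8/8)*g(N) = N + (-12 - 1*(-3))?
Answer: -1099881/126584 ≈ -8.6889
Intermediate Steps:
g(N) = -9 + N (g(N) = N + (-12 - 1*(-3)) = N + (-12 + 3) = N - 9 = -9 + N)
-416/(2*(-208)) - 3070/((g(-18) - 1*(-343)) - 1368/(-1598)) = -416/(2*(-208)) - 3070/(((-9 - 18) - 1*(-343)) - 1368/(-1598)) = -416/(-416) - 3070/((-27 + 343) - 1368*(-1)/1598) = -416*(-1/416) - 3070/(316 - 1*(-684/799)) = 1 - 3070/(316 + 684/799) = 1 - 3070/253168/799 = 1 - 3070*799/253168 = 1 - 1226465/126584 = -1099881/126584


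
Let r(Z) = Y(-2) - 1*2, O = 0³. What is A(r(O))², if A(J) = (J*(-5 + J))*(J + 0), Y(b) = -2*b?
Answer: 144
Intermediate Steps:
O = 0
r(Z) = 2 (r(Z) = -2*(-2) - 1*2 = 4 - 2 = 2)
A(J) = J²*(-5 + J) (A(J) = (J*(-5 + J))*J = J²*(-5 + J))
A(r(O))² = (2²*(-5 + 2))² = (4*(-3))² = (-12)² = 144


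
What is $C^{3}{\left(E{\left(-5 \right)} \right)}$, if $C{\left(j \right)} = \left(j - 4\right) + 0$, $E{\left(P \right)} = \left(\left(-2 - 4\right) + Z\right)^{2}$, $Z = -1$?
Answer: $91125$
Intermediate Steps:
$E{\left(P \right)} = 49$ ($E{\left(P \right)} = \left(\left(-2 - 4\right) - 1\right)^{2} = \left(-6 - 1\right)^{2} = \left(-7\right)^{2} = 49$)
$C{\left(j \right)} = -4 + j$ ($C{\left(j \right)} = \left(-4 + j\right) + 0 = -4 + j$)
$C^{3}{\left(E{\left(-5 \right)} \right)} = \left(-4 + 49\right)^{3} = 45^{3} = 91125$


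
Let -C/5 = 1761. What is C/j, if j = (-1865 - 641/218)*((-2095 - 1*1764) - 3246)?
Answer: -127966/192882277 ≈ -0.00066344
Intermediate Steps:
C = -8805 (C = -5*1761 = -8805)
j = 2893234155/218 (j = (-1865 - 641*1/218)*((-2095 - 1764) - 3246) = (-1865 - 641/218)*(-3859 - 3246) = -407211/218*(-7105) = 2893234155/218 ≈ 1.3272e+7)
C/j = -8805/2893234155/218 = -8805*218/2893234155 = -127966/192882277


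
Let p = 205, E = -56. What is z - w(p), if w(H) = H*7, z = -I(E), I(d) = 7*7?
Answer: -1484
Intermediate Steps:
I(d) = 49
z = -49 (z = -1*49 = -49)
w(H) = 7*H
z - w(p) = -49 - 7*205 = -49 - 1*1435 = -49 - 1435 = -1484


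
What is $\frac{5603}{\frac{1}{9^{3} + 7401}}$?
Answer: $45552390$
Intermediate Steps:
$\frac{5603}{\frac{1}{9^{3} + 7401}} = \frac{5603}{\frac{1}{729 + 7401}} = \frac{5603}{\frac{1}{8130}} = 5603 \frac{1}{\frac{1}{8130}} = 5603 \cdot 8130 = 45552390$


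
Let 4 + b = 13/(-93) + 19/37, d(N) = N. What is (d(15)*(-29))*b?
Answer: 1809310/1147 ≈ 1577.4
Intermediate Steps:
b = -12478/3441 (b = -4 + (13/(-93) + 19/37) = -4 + (13*(-1/93) + 19*(1/37)) = -4 + (-13/93 + 19/37) = -4 + 1286/3441 = -12478/3441 ≈ -3.6263)
(d(15)*(-29))*b = (15*(-29))*(-12478/3441) = -435*(-12478/3441) = 1809310/1147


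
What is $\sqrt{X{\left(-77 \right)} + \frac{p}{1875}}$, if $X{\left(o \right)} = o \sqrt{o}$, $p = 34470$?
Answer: $\frac{\sqrt{11490 - 48125 i \sqrt{77}}}{25} \approx 18.632 - 18.132 i$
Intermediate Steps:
$X{\left(o \right)} = o^{\frac{3}{2}}$
$\sqrt{X{\left(-77 \right)} + \frac{p}{1875}} = \sqrt{\left(-77\right)^{\frac{3}{2}} + \frac{34470}{1875}} = \sqrt{- 77 i \sqrt{77} + 34470 \cdot \frac{1}{1875}} = \sqrt{- 77 i \sqrt{77} + \frac{2298}{125}} = \sqrt{\frac{2298}{125} - 77 i \sqrt{77}}$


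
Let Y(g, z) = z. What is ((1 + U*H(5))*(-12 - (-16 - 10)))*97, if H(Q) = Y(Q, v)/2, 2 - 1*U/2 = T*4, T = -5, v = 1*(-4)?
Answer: -118146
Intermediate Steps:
v = -4
U = 44 (U = 4 - (-10)*4 = 4 - 2*(-20) = 4 + 40 = 44)
H(Q) = -2 (H(Q) = -4/2 = -4*1/2 = -2)
((1 + U*H(5))*(-12 - (-16 - 10)))*97 = ((1 + 44*(-2))*(-12 - (-16 - 10)))*97 = ((1 - 88)*(-12 - 1*(-26)))*97 = -87*(-12 + 26)*97 = -87*14*97 = -1218*97 = -118146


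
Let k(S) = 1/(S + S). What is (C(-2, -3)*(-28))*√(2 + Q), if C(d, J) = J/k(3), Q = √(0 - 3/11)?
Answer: 504*√(242 + 11*I*√33)/11 ≈ 718.71 + 92.287*I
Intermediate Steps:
k(S) = 1/(2*S)
Q = I*√33/11 (Q = √(0 - 3*1/11) = √(0 - 3/11) = √(-3/11) = I*√33/11 ≈ 0.52223*I)
C(d, J) = 6*J (C(d, J) = J/(((½)/3)) = J/(((½)*(⅓))) = J/(⅙) = J*6 = 6*J)
(C(-2, -3)*(-28))*√(2 + Q) = ((6*(-3))*(-28))*√(2 + I*√33/11) = (-18*(-28))*√(2 + I*√33/11) = 504*√(2 + I*√33/11)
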